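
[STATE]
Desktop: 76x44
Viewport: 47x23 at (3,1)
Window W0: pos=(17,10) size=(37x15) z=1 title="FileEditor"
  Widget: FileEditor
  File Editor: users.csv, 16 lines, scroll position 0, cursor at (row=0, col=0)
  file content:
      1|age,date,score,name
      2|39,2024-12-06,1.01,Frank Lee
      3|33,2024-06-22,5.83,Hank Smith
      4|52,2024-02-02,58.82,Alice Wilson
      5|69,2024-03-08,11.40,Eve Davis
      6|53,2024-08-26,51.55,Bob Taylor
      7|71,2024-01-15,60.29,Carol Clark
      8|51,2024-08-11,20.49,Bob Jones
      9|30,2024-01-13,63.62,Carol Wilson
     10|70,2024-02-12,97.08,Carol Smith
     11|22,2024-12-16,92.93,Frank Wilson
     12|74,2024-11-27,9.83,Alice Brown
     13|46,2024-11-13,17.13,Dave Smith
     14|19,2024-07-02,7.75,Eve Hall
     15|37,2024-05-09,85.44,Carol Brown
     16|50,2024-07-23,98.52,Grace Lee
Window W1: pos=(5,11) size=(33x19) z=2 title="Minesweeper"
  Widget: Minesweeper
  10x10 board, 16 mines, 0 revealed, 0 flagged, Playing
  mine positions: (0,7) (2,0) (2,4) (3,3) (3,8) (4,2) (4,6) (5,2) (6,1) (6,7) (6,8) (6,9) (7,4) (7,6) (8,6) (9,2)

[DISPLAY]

                                               
                                               
                                               
                                               
                                               
                                               
                                               
                                               
                                               
              ┏━━━━━━━━━━━━━━━━━━━━━━━━━━━━━━━━
  ┏━━━━━━━━━━━━━━━━━━━━━━━━━━━━━━━┓            
  ┃ Minesweeper                   ┃────────────
  ┠───────────────────────────────┨            
  ┃■■■■■■■■■■                     ┃rank Lee    
  ┃■■■■■■■■■■                     ┃ank Smith   
  ┃■■■■■■■■■■                     ┃Alice Wilson
  ┃■■■■■■■■■■                     ┃Eve Davis   
  ┃■■■■■■■■■■                     ┃Bob Taylor  
  ┃■■■■■■■■■■                     ┃Carol Clark 
  ┃■■■■■■■■■■                     ┃Bob Jones   
  ┃■■■■■■■■■■                     ┃Carol Wilson
  ┃■■■■■■■■■■                     ┃Carol Smith 
  ┃■■■■■■■■■■                     ┃Frank Wilson


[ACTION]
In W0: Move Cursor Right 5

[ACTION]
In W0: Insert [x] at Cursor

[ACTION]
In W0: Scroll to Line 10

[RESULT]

                                               
                                               
                                               
                                               
                                               
                                               
                                               
                                               
                                               
              ┏━━━━━━━━━━━━━━━━━━━━━━━━━━━━━━━━
  ┏━━━━━━━━━━━━━━━━━━━━━━━━━━━━━━━┓            
  ┃ Minesweeper                   ┃────────────
  ┠───────────────────────────────┨Bob Taylor  
  ┃■■■■■■■■■■                     ┃Carol Clark 
  ┃■■■■■■■■■■                     ┃Bob Jones   
  ┃■■■■■■■■■■                     ┃Carol Wilson
  ┃■■■■■■■■■■                     ┃Carol Smith 
  ┃■■■■■■■■■■                     ┃Frank Wilson
  ┃■■■■■■■■■■                     ┃lice Brown  
  ┃■■■■■■■■■■                     ┃Dave Smith  
  ┃■■■■■■■■■■                     ┃ve Hall     
  ┃■■■■■■■■■■                     ┃Carol Brown 
  ┃■■■■■■■■■■                     ┃Grace Lee   


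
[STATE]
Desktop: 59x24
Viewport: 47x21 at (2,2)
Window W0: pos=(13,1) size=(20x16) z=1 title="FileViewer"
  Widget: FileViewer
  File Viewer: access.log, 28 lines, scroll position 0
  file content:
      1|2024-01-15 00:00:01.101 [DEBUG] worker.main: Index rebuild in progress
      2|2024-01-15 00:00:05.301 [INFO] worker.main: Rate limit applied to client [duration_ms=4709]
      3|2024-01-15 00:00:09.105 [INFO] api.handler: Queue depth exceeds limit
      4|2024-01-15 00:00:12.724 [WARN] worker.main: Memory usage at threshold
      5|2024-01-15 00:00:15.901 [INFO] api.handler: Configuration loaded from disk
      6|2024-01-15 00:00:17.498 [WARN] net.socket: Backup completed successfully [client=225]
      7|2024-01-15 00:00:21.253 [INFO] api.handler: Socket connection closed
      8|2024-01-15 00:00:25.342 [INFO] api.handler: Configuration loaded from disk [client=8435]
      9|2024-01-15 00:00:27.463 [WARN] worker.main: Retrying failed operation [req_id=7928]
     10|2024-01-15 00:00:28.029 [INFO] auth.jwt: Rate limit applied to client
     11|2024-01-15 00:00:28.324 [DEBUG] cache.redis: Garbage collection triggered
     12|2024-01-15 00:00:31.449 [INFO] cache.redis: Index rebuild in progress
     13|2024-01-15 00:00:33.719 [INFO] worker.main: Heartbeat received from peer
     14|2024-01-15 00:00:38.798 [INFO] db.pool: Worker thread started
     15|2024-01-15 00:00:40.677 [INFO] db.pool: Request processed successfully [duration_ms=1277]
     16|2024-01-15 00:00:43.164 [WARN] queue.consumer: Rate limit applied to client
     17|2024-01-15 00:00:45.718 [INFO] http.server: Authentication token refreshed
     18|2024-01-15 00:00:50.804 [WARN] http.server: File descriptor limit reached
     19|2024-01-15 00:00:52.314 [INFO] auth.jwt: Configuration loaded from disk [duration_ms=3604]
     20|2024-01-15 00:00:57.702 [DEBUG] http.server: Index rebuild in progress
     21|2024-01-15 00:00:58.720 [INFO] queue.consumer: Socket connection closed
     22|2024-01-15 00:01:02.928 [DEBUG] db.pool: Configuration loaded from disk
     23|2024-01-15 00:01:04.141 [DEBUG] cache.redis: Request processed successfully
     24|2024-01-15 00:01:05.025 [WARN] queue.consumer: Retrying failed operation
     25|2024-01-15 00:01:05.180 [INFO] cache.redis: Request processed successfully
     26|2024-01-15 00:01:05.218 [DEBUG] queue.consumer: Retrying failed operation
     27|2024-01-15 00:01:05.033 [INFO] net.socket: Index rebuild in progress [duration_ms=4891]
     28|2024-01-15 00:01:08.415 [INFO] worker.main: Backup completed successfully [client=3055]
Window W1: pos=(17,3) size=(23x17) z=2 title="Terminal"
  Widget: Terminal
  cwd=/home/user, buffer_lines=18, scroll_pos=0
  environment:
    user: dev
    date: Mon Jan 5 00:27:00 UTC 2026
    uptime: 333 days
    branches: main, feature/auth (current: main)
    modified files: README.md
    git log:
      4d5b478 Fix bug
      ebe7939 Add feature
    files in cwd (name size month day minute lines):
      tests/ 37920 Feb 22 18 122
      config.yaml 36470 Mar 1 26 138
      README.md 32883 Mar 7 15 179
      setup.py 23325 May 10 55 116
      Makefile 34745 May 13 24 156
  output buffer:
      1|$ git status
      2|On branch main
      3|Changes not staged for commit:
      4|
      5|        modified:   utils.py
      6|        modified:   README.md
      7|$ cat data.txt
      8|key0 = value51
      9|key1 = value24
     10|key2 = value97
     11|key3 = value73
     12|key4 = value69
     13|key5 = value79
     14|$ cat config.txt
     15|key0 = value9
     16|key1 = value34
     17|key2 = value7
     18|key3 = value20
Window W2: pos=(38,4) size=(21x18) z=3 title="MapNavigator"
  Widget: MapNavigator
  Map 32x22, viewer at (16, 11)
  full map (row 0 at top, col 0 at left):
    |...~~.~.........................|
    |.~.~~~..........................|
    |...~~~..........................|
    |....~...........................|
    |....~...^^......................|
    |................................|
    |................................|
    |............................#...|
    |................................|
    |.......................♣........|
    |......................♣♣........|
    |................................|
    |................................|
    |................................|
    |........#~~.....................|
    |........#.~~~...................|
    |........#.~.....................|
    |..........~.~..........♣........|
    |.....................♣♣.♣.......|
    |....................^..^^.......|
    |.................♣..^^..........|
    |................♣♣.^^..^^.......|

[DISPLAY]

           ┃ FileViewer       ┃                
           ┠───┏━━━━━━━━━━━━━━━━━━━━━┓         
           ┃202┃ Terminal           ┏━━━━━━━━━━
           ┃202┠────────────────────┃ MapNaviga
           ┃202┃$ git status        ┠──────────
           ┃202┃On branch main      ┃.^^.......
           ┃202┃Changes not staged f┃..........
           ┃202┃                    ┃..........
           ┃202┃        modified:   ┃..........
           ┃202┃        modified:   ┃..........
           ┃202┃$ cat data.txt      ┃..........
           ┃202┃key0 = value51      ┃..........
           ┃202┃key1 = value24      ┃.........@
           ┃202┃key2 = value97      ┃..........
           ┗━━━┃key3 = value73      ┃..........
               ┃key4 = value69      ┃.#~~......
               ┃key5 = value79      ┃.#.~~~....
               ┗━━━━━━━━━━━━━━━━━━━━┃.#.~......
                                    ┃...~.~....
                                    ┗━━━━━━━━━━
                                               


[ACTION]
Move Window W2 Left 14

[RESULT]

           ┃ FileViewer       ┃                
           ┠───┏━━━━━━━━━━━━━━━━━━━━━┓         
           ┃202┃ Termi┏━━━━━━━━━━━━━━━━━━━┓    
           ┃202┠──────┃ MapNavigator      ┃    
           ┃202┃$ git ┠───────────────────┨    
           ┃202┃On bra┃.^^................┃    
           ┃202┃Change┃...................┃    
           ┃202┃      ┃...................┃    
           ┃202┃      ┃...................┃    
           ┃202┃      ┃...................┃    
           ┃202┃$ cat ┃................♣..┃    
           ┃202┃key0 =┃...............♣♣..┃    
           ┃202┃key1 =┃.........@.........┃    
           ┃202┃key2 =┃...................┃    
           ┗━━━┃key3 =┃...................┃    
               ┃key4 =┃.#~~...............┃    
               ┃key5 =┃.#.~~~.............┃    
               ┗━━━━━━┃.#.~...............┃    
                      ┃...~.~..........♣..┃    
                      ┗━━━━━━━━━━━━━━━━━━━┛    
                                               


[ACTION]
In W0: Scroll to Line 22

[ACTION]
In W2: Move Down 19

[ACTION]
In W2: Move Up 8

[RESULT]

           ┃ FileViewer       ┃                
           ┠───┏━━━━━━━━━━━━━━━━━━━━━┓         
           ┃202┃ Termi┏━━━━━━━━━━━━━━━━━━━┓    
           ┃202┠──────┃ MapNavigator      ┃    
           ┃202┃$ git ┠───────────────────┨    
           ┃202┃On bra┃...................┃    
           ┃202┃Change┃...................┃    
           ┃202┃      ┃...................┃    
           ┃202┃      ┃................♣..┃    
           ┃202┃      ┃...............♣♣..┃    
           ┃202┃$ cat ┃...................┃    
           ┃202┃key0 =┃...................┃    
           ┃202┃key1 =┃.........@.........┃    
           ┃202┃key2 =┃.#~~...............┃    
           ┗━━━┃key3 =┃.#.~~~.............┃    
               ┃key4 =┃.#.~...............┃    
               ┃key5 =┃...~.~..........♣..┃    
               ┗━━━━━━┃..............♣♣.♣.┃    
                      ┃.............^..^^.┃    
                      ┗━━━━━━━━━━━━━━━━━━━┛    
                                               


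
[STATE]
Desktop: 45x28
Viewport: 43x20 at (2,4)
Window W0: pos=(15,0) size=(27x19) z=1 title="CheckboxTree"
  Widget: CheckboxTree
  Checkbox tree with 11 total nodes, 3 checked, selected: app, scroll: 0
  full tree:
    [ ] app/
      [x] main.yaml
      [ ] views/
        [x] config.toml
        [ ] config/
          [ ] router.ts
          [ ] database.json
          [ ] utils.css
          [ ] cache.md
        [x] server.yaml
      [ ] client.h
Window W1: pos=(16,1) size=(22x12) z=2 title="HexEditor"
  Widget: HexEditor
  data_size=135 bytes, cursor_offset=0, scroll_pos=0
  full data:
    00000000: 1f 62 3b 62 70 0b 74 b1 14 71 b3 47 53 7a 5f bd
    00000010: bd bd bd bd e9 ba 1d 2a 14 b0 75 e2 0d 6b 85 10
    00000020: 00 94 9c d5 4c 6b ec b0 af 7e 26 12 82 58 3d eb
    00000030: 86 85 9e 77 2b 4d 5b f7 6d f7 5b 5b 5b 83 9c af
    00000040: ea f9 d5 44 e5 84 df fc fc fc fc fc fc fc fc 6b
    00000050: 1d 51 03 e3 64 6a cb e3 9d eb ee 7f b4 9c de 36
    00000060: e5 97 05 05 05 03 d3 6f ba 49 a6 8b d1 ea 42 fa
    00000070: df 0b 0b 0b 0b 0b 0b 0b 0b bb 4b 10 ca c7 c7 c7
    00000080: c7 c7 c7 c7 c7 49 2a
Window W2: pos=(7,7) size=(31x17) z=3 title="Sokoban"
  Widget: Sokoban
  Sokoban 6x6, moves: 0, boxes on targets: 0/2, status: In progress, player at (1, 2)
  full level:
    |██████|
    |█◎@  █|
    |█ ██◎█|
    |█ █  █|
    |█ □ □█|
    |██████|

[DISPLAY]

             ┃┃00000000  1F 62 3b 6┃   ┃   
             ┃┃00000010  bd bd bd b┃   ┃   
             ┃┃00000020  00 94 9c d┃   ┃   
     ┏━━━━━━━━━━━━━━━━━━━━━━━━━━━━━┓   ┃   
     ┃ Sokoban                     ┃   ┃   
     ┠─────────────────────────────┨on ┃   
     ┃██████                       ┃   ┃   
     ┃█◎@  █                       ┃   ┃   
     ┃█ ██◎█                       ┃   ┃   
     ┃█ █  █                       ┃   ┃   
     ┃█ □ □█                       ┃   ┃   
     ┃██████                       ┃   ┃   
     ┃Moves: 0  0/2                ┃   ┃   
     ┃                             ┃   ┃   
     ┃                             ┃━━━┛   
     ┃                             ┃       
     ┃                             ┃       
     ┃                             ┃       
     ┃                             ┃       
     ┗━━━━━━━━━━━━━━━━━━━━━━━━━━━━━┛       


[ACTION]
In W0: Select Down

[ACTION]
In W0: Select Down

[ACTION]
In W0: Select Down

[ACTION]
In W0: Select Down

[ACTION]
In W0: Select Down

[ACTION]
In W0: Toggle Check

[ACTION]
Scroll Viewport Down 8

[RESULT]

     ┃ Sokoban                     ┃   ┃   
     ┠─────────────────────────────┨on ┃   
     ┃██████                       ┃   ┃   
     ┃█◎@  █                       ┃   ┃   
     ┃█ ██◎█                       ┃   ┃   
     ┃█ █  █                       ┃   ┃   
     ┃█ □ □█                       ┃   ┃   
     ┃██████                       ┃   ┃   
     ┃Moves: 0  0/2                ┃   ┃   
     ┃                             ┃   ┃   
     ┃                             ┃━━━┛   
     ┃                             ┃       
     ┃                             ┃       
     ┃                             ┃       
     ┃                             ┃       
     ┗━━━━━━━━━━━━━━━━━━━━━━━━━━━━━┛       
                                           
                                           
                                           
                                           


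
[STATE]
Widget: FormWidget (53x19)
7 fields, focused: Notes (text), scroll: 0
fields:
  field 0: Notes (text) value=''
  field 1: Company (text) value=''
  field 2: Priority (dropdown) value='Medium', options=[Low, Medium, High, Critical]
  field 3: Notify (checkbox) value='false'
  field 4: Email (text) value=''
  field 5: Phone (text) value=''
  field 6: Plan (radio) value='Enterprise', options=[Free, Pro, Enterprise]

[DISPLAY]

> Notes:      [                                     ]
  Company:    [                                     ]
  Priority:   [Medium                              ▼]
  Notify:     [ ]                                    
  Email:      [                                     ]
  Phone:      [                                     ]
  Plan:       ( ) Free  ( ) Pro  (●) Enterprise      
                                                     
                                                     
                                                     
                                                     
                                                     
                                                     
                                                     
                                                     
                                                     
                                                     
                                                     
                                                     


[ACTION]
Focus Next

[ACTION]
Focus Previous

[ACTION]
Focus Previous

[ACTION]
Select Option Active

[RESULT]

  Notes:      [                                     ]
  Company:    [                                     ]
  Priority:   [Medium                              ▼]
  Notify:     [ ]                                    
  Email:      [                                     ]
  Phone:      [                                     ]
> Plan:       ( ) Free  ( ) Pro  (●) Enterprise      
                                                     
                                                     
                                                     
                                                     
                                                     
                                                     
                                                     
                                                     
                                                     
                                                     
                                                     
                                                     


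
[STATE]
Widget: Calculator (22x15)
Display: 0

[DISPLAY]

                     0
┌───┬───┬───┬───┐     
│ 7 │ 8 │ 9 │ ÷ │     
├───┼───┼───┼───┤     
│ 4 │ 5 │ 6 │ × │     
├───┼───┼───┼───┤     
│ 1 │ 2 │ 3 │ - │     
├───┼───┼───┼───┤     
│ 0 │ . │ = │ + │     
├───┼───┼───┼───┤     
│ C │ MC│ MR│ M+│     
└───┴───┴───┴───┘     
                      
                      
                      


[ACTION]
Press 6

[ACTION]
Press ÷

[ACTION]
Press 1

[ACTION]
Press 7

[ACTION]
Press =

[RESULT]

          0.3529411765
┌───┬───┬───┬───┐     
│ 7 │ 8 │ 9 │ ÷ │     
├───┼───┼───┼───┤     
│ 4 │ 5 │ 6 │ × │     
├───┼───┼───┼───┤     
│ 1 │ 2 │ 3 │ - │     
├───┼───┼───┼───┤     
│ 0 │ . │ = │ + │     
├───┼───┼───┼───┤     
│ C │ MC│ MR│ M+│     
└───┴───┴───┴───┘     
                      
                      
                      


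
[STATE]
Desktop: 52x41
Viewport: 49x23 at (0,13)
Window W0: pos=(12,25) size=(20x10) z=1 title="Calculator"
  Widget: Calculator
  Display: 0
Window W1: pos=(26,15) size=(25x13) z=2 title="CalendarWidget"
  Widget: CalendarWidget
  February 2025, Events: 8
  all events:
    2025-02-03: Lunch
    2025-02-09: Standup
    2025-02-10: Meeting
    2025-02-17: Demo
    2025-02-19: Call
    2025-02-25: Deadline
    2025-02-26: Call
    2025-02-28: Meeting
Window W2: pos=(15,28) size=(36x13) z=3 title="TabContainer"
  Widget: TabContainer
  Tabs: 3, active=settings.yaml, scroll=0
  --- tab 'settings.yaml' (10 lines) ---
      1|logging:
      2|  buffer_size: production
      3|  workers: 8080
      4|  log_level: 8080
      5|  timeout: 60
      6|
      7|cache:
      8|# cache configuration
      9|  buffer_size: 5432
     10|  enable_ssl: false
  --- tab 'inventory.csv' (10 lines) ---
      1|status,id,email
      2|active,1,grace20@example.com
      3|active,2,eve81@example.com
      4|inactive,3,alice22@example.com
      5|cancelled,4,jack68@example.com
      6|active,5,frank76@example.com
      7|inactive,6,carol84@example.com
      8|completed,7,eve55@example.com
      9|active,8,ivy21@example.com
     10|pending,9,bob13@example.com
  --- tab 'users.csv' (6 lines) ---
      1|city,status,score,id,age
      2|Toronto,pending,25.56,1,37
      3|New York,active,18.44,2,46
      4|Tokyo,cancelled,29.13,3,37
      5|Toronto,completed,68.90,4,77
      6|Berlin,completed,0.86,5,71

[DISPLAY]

                                                 
                                                 
                          ┏━━━━━━━━━━━━━━━━━━━━━━
                          ┃ CalendarWidget       
                          ┠──────────────────────
                          ┃     February 2025    
                          ┃Mo Tu We Th Fr Sa Su  
                          ┃                1  2  
                          ┃ 3*  4  5  6  7  8  9*
                          ┃10* 11 12 13 14 15 16 
                          ┃17* 18 19* 20 21 22 23
                          ┃24 25* 26* 27 28*     
            ┏━━━━━━━━━━━━━┃                      
            ┃ Calculator  ┃                      
            ┠─────────────┗━━━━━━━━━━━━━━━━━━━━━━
            ┃  ┏━━━━━━━━━━━━━━━━━━━━━━━━━━━━━━━━━
            ┃┌─┃ TabContainer                    
            ┃│ ┠─────────────────────────────────
            ┃├─┃[settings.yaml]│ inventory.csv │ 
            ┃│ ┃─────────────────────────────────
            ┃└─┃logging:                         
            ┗━━┃  buffer_size: production        
               ┃  workers: 8080                  


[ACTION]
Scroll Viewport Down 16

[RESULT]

                          ┃     February 2025    
                          ┃Mo Tu We Th Fr Sa Su  
                          ┃                1  2  
                          ┃ 3*  4  5  6  7  8  9*
                          ┃10* 11 12 13 14 15 16 
                          ┃17* 18 19* 20 21 22 23
                          ┃24 25* 26* 27 28*     
            ┏━━━━━━━━━━━━━┃                      
            ┃ Calculator  ┃                      
            ┠─────────────┗━━━━━━━━━━━━━━━━━━━━━━
            ┃  ┏━━━━━━━━━━━━━━━━━━━━━━━━━━━━━━━━━
            ┃┌─┃ TabContainer                    
            ┃│ ┠─────────────────────────────────
            ┃├─┃[settings.yaml]│ inventory.csv │ 
            ┃│ ┃─────────────────────────────────
            ┃└─┃logging:                         
            ┗━━┃  buffer_size: production        
               ┃  workers: 8080                  
               ┃  log_level: 8080                
               ┃  timeout: 60                    
               ┃                                 
               ┃cache:                           
               ┗━━━━━━━━━━━━━━━━━━━━━━━━━━━━━━━━━


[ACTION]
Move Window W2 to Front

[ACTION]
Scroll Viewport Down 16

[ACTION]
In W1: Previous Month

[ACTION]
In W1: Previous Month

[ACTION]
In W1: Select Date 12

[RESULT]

                          ┃     December 2024    
                          ┃Mo Tu We Th Fr Sa Su  
                          ┃                   1  
                          ┃ 2  3  4  5  6  7  8  
                          ┃ 9 10 11 [12] 13 14 15
                          ┃16 17 18 19 20 21 22  
                          ┃23 24 25 26 27 28 29  
            ┏━━━━━━━━━━━━━┃30 31                 
            ┃ Calculator  ┃                      
            ┠─────────────┗━━━━━━━━━━━━━━━━━━━━━━
            ┃  ┏━━━━━━━━━━━━━━━━━━━━━━━━━━━━━━━━━
            ┃┌─┃ TabContainer                    
            ┃│ ┠─────────────────────────────────
            ┃├─┃[settings.yaml]│ inventory.csv │ 
            ┃│ ┃─────────────────────────────────
            ┃└─┃logging:                         
            ┗━━┃  buffer_size: production        
               ┃  workers: 8080                  
               ┃  log_level: 8080                
               ┃  timeout: 60                    
               ┃                                 
               ┃cache:                           
               ┗━━━━━━━━━━━━━━━━━━━━━━━━━━━━━━━━━


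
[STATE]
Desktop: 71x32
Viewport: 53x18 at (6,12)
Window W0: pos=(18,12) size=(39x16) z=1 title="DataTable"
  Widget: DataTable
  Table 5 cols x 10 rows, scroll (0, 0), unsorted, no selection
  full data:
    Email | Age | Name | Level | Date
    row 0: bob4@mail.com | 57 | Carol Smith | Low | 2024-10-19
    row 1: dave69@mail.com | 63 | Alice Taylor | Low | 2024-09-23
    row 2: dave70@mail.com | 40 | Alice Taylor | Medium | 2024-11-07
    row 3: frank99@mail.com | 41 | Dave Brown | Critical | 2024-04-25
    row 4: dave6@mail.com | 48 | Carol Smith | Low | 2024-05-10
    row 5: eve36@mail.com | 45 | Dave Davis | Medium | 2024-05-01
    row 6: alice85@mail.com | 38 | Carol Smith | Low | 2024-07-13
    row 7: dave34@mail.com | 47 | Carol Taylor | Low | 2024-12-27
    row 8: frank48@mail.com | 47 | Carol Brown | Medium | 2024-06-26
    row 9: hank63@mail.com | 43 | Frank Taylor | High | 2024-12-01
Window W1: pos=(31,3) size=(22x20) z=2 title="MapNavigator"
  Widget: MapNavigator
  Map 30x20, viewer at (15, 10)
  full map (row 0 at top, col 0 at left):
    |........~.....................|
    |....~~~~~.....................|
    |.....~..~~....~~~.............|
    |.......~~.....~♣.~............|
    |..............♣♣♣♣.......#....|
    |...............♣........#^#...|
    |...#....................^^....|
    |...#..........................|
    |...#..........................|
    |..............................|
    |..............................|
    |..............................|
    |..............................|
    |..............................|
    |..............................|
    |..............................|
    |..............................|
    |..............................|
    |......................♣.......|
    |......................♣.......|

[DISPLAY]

            ┏━━━━━━━━━━━━┃....................┃━━━┓  
            ┃ DataTable  ┃....................┃   ┃  
            ┠────────────┃..........@.........┃───┨  
            ┃Email       ┃....................┃Lev┃  
            ┃────────────┃....................┃───┃  
            ┃bob4@mail.co┃....................┃Low┃  
            ┃dave69@mail.┃....................┃Low┃  
            ┃dave70@mail.┃....................┃Med┃  
            ┃frank99@mail┃....................┃Cri┃  
            ┃dave6@mail.c┃....................┃Low┃  
            ┃eve36@mail.c┗━━━━━━━━━━━━━━━━━━━━┛Med┃  
            ┃alice85@mail.com│38 │Carol Smith │Low┃  
            ┃dave34@mail.com │47 │Carol Taylor│Low┃  
            ┃frank48@mail.com│47 │Carol Brown │Med┃  
            ┃hank63@mail.com │43 │Frank Taylor│Hig┃  
            ┗━━━━━━━━━━━━━━━━━━━━━━━━━━━━━━━━━━━━━┛  
                                                     
                                                     


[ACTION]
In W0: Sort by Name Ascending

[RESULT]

            ┏━━━━━━━━━━━━┃....................┃━━━┓  
            ┃ DataTable  ┃....................┃   ┃  
            ┠────────────┃..........@.........┃───┨  
            ┃Email       ┃....................┃Lev┃  
            ┃────────────┃....................┃───┃  
            ┃dave69@mail.┃....................┃Low┃  
            ┃dave70@mail.┃....................┃Med┃  
            ┃frank48@mail┃....................┃Med┃  
            ┃bob4@mail.co┃....................┃Low┃  
            ┃dave6@mail.c┃....................┃Low┃  
            ┃alice85@mail┗━━━━━━━━━━━━━━━━━━━━┛Low┃  
            ┃dave34@mail.com │47 │Carol Taylor│Low┃  
            ┃frank99@mail.com│41 │Dave Brown  │Cri┃  
            ┃eve36@mail.com  │45 │Dave Davis  │Med┃  
            ┃hank63@mail.com │43 │Frank Taylor│Hig┃  
            ┗━━━━━━━━━━━━━━━━━━━━━━━━━━━━━━━━━━━━━┛  
                                                     
                                                     


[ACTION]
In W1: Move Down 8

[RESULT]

            ┏━━━━━━━━━━━━┃....................┃━━━┓  
            ┃ DataTable  ┃....................┃   ┃  
            ┠────────────┃..........@......♣..┃───┨  
            ┃Email       ┃.................♣..┃Lev┃  
            ┃────────────┃                    ┃───┃  
            ┃dave69@mail.┃                    ┃Low┃  
            ┃dave70@mail.┃                    ┃Med┃  
            ┃frank48@mail┃                    ┃Med┃  
            ┃bob4@mail.co┃                    ┃Low┃  
            ┃dave6@mail.c┃                    ┃Low┃  
            ┃alice85@mail┗━━━━━━━━━━━━━━━━━━━━┛Low┃  
            ┃dave34@mail.com │47 │Carol Taylor│Low┃  
            ┃frank99@mail.com│41 │Dave Brown  │Cri┃  
            ┃eve36@mail.com  │45 │Dave Davis  │Med┃  
            ┃hank63@mail.com │43 │Frank Taylor│Hig┃  
            ┗━━━━━━━━━━━━━━━━━━━━━━━━━━━━━━━━━━━━━┛  
                                                     
                                                     


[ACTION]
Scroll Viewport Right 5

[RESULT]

       ┏━━━━━━━━━━━━┃....................┃━━━┓       
       ┃ DataTable  ┃....................┃   ┃       
       ┠────────────┃..........@......♣..┃───┨       
       ┃Email       ┃.................♣..┃Lev┃       
       ┃────────────┃                    ┃───┃       
       ┃dave69@mail.┃                    ┃Low┃       
       ┃dave70@mail.┃                    ┃Med┃       
       ┃frank48@mail┃                    ┃Med┃       
       ┃bob4@mail.co┃                    ┃Low┃       
       ┃dave6@mail.c┃                    ┃Low┃       
       ┃alice85@mail┗━━━━━━━━━━━━━━━━━━━━┛Low┃       
       ┃dave34@mail.com │47 │Carol Taylor│Low┃       
       ┃frank99@mail.com│41 │Dave Brown  │Cri┃       
       ┃eve36@mail.com  │45 │Dave Davis  │Med┃       
       ┃hank63@mail.com │43 │Frank Taylor│Hig┃       
       ┗━━━━━━━━━━━━━━━━━━━━━━━━━━━━━━━━━━━━━┛       
                                                     
                                                     


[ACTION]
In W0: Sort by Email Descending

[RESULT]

       ┏━━━━━━━━━━━━┃....................┃━━━┓       
       ┃ DataTable  ┃....................┃   ┃       
       ┠────────────┃..........@......♣..┃───┨       
       ┃Email       ┃.................♣..┃Lev┃       
       ┃────────────┃                    ┃───┃       
       ┃hank63@mail.┃                    ┃Hig┃       
       ┃frank99@mail┃                    ┃Cri┃       
       ┃frank48@mail┃                    ┃Med┃       
       ┃eve36@mail.c┃                    ┃Med┃       
       ┃dave70@mail.┃                    ┃Med┃       
       ┃dave6@mail.c┗━━━━━━━━━━━━━━━━━━━━┛Low┃       
       ┃dave69@mail.com │63 │Alice Taylor│Low┃       
       ┃dave34@mail.com │47 │Carol Taylor│Low┃       
       ┃bob4@mail.com   │57 │Carol Smith │Low┃       
       ┃alice85@mail.com│38 │Carol Smith │Low┃       
       ┗━━━━━━━━━━━━━━━━━━━━━━━━━━━━━━━━━━━━━┛       
                                                     
                                                     


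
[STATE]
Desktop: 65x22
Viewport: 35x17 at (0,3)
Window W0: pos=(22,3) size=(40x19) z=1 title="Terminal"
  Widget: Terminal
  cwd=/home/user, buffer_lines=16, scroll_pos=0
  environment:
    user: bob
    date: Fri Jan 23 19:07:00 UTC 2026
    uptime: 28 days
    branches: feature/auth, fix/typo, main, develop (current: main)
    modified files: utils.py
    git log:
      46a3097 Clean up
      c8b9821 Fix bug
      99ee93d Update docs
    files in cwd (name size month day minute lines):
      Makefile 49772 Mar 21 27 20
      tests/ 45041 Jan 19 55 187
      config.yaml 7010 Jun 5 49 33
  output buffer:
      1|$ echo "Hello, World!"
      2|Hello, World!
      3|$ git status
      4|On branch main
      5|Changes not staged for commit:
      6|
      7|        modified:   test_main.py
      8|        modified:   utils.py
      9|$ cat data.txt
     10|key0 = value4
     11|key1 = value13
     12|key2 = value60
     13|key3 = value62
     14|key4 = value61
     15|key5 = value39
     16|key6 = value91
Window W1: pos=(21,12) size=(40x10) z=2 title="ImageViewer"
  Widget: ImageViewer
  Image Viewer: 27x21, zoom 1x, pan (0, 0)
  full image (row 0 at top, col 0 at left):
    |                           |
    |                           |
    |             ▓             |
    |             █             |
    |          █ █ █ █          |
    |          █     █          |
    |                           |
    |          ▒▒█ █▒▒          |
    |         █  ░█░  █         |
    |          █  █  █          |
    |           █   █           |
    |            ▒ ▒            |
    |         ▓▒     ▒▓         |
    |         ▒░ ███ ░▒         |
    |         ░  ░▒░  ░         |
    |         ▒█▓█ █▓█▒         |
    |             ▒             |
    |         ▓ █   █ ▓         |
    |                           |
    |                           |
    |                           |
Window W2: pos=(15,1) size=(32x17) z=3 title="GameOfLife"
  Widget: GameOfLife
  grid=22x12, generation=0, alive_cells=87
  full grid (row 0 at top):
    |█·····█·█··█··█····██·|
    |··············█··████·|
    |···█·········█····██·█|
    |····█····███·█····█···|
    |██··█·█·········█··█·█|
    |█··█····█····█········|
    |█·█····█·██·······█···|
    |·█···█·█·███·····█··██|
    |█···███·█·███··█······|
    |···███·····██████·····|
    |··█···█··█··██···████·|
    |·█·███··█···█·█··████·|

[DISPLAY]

               ┠───────────────────
               ┃Gen: 0             
               ┃█·····█·█··█··█····
               ┃··············█··██
               ┃···█·········█····█
               ┃····█····███·█····█
               ┃██··█·█·········█··
               ┃█··█····█····█·····
               ┃█·█····█·██·······█
               ┃·█···█·█·███·····█·
               ┃█···███·█·███··█···
               ┃···███·····██████··
               ┃··█···█··█··██···██
               ┃·█·███··█···█·█··██
               ┗━━━━━━━━━━━━━━━━━━━
                     ┃             
                     ┃          █ █


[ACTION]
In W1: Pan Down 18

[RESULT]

               ┠───────────────────
               ┃Gen: 0             
               ┃█·····█·█··█··█····
               ┃··············█··██
               ┃···█·········█····█
               ┃····█····███·█····█
               ┃██··█·█·········█··
               ┃█··█····█····█·····
               ┃█·█····█·██·······█
               ┃·█···█·█·███·····█·
               ┃█···███·█·███··█···
               ┃···███·····██████··
               ┃··█···█··█··██···██
               ┃·█·███··█···█·█··██
               ┗━━━━━━━━━━━━━━━━━━━
                     ┃             
                     ┃             


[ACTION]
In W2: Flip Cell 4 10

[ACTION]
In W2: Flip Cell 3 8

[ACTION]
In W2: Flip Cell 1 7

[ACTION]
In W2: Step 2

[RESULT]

               ┠───────────────────
               ┃Gen: 2             
               ┃···················
               ┃·······█·█··█·█····
               ┃····█···█·····█··██
               ┃··██·███···········
               ┃██···█·█····█······
               ┃█····█····█·█······
               ┃█·█·██·····█·······
               ┃██████·············
               ┃··██···█·······█·██
               ┃··██··██·······████
               ┃··█··██············
               ┃··████·············
               ┗━━━━━━━━━━━━━━━━━━━
                     ┃             
                     ┃             
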